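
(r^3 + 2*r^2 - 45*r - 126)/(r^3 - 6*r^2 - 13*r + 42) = (r + 6)/(r - 2)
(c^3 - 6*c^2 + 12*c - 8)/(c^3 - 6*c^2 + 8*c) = (c^2 - 4*c + 4)/(c*(c - 4))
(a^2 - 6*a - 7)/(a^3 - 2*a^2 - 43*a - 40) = (a - 7)/(a^2 - 3*a - 40)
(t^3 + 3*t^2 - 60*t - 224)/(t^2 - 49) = (t^2 - 4*t - 32)/(t - 7)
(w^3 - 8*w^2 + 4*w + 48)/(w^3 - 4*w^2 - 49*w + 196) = (w^2 - 4*w - 12)/(w^2 - 49)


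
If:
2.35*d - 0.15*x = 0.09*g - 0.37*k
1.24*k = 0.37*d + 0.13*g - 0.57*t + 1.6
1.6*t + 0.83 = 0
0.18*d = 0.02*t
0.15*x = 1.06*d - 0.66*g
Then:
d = -0.06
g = -0.80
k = 1.43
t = -0.52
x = 3.10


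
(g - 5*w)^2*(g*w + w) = g^3*w - 10*g^2*w^2 + g^2*w + 25*g*w^3 - 10*g*w^2 + 25*w^3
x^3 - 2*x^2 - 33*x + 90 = (x - 5)*(x - 3)*(x + 6)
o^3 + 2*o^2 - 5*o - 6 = (o - 2)*(o + 1)*(o + 3)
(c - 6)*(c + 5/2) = c^2 - 7*c/2 - 15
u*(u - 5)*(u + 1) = u^3 - 4*u^2 - 5*u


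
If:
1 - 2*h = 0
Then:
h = 1/2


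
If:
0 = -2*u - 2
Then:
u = -1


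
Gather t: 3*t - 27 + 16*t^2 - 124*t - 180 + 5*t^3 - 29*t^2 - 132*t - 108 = 5*t^3 - 13*t^2 - 253*t - 315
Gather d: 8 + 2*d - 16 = 2*d - 8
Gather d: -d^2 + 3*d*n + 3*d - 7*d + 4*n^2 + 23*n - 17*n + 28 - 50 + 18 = -d^2 + d*(3*n - 4) + 4*n^2 + 6*n - 4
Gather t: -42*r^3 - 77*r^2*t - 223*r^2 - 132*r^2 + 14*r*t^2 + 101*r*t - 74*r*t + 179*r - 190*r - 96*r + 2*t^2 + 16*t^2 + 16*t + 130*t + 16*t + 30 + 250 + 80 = -42*r^3 - 355*r^2 - 107*r + t^2*(14*r + 18) + t*(-77*r^2 + 27*r + 162) + 360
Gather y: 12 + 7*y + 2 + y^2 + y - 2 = y^2 + 8*y + 12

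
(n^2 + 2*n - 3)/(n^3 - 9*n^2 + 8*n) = (n + 3)/(n*(n - 8))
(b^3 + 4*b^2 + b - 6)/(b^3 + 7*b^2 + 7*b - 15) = (b + 2)/(b + 5)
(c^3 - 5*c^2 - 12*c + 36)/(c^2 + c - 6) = c - 6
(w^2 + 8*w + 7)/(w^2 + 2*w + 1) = (w + 7)/(w + 1)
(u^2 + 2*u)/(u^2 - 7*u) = (u + 2)/(u - 7)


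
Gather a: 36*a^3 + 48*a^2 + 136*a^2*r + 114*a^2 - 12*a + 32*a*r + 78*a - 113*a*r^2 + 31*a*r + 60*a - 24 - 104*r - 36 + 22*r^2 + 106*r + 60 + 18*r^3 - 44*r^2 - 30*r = 36*a^3 + a^2*(136*r + 162) + a*(-113*r^2 + 63*r + 126) + 18*r^3 - 22*r^2 - 28*r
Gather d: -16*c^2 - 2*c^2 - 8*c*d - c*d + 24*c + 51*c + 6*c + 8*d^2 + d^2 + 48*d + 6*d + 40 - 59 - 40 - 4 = -18*c^2 + 81*c + 9*d^2 + d*(54 - 9*c) - 63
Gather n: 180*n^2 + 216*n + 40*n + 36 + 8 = 180*n^2 + 256*n + 44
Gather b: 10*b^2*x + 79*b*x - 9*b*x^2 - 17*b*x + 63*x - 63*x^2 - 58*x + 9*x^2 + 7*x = 10*b^2*x + b*(-9*x^2 + 62*x) - 54*x^2 + 12*x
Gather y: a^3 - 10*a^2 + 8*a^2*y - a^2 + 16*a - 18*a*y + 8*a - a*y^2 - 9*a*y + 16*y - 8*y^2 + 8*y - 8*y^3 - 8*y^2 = a^3 - 11*a^2 + 24*a - 8*y^3 + y^2*(-a - 16) + y*(8*a^2 - 27*a + 24)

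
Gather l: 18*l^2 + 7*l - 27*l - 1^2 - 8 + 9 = 18*l^2 - 20*l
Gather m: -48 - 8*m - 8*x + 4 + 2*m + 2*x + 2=-6*m - 6*x - 42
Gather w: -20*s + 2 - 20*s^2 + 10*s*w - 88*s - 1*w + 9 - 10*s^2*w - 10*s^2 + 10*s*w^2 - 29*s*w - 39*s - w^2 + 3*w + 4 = -30*s^2 - 147*s + w^2*(10*s - 1) + w*(-10*s^2 - 19*s + 2) + 15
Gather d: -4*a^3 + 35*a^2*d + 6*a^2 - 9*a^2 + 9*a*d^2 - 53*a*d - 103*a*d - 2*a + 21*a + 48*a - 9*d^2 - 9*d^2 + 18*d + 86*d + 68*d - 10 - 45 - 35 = -4*a^3 - 3*a^2 + 67*a + d^2*(9*a - 18) + d*(35*a^2 - 156*a + 172) - 90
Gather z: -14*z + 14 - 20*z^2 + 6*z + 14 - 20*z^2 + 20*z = -40*z^2 + 12*z + 28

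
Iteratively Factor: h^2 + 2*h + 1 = (h + 1)*(h + 1)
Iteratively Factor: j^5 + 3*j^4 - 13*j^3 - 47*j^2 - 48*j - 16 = (j - 4)*(j^4 + 7*j^3 + 15*j^2 + 13*j + 4) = (j - 4)*(j + 1)*(j^3 + 6*j^2 + 9*j + 4) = (j - 4)*(j + 1)^2*(j^2 + 5*j + 4) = (j - 4)*(j + 1)^2*(j + 4)*(j + 1)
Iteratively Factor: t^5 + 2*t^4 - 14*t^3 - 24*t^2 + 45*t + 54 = (t - 2)*(t^4 + 4*t^3 - 6*t^2 - 36*t - 27) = (t - 2)*(t + 3)*(t^3 + t^2 - 9*t - 9) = (t - 3)*(t - 2)*(t + 3)*(t^2 + 4*t + 3) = (t - 3)*(t - 2)*(t + 1)*(t + 3)*(t + 3)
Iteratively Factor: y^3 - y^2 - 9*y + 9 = (y - 3)*(y^2 + 2*y - 3) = (y - 3)*(y + 3)*(y - 1)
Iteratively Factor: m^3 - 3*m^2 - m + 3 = (m - 3)*(m^2 - 1) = (m - 3)*(m + 1)*(m - 1)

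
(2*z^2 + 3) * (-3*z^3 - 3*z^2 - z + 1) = -6*z^5 - 6*z^4 - 11*z^3 - 7*z^2 - 3*z + 3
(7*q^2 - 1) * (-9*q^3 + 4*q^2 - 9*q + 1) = -63*q^5 + 28*q^4 - 54*q^3 + 3*q^2 + 9*q - 1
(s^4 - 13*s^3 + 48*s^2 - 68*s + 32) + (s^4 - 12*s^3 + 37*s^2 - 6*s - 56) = 2*s^4 - 25*s^3 + 85*s^2 - 74*s - 24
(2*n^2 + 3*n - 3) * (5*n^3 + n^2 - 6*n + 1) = 10*n^5 + 17*n^4 - 24*n^3 - 19*n^2 + 21*n - 3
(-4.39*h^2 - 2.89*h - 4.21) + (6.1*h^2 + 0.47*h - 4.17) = 1.71*h^2 - 2.42*h - 8.38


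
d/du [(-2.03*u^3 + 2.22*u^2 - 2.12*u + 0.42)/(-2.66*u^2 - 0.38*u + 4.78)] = (5.3998*u^4 + 1.5428*u^3 - 35.593*u^2 + 23.4576*u - 9.974)/(7.0756*u^4 + 2.0216*u^3 - 25.2852*u^2 - 3.6328*u + 22.8484)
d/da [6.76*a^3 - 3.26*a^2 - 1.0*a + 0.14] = 20.28*a^2 - 6.52*a - 1.0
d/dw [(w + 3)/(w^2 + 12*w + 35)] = (w^2 + 12*w - 2*(w + 3)*(w + 6) + 35)/(w^2 + 12*w + 35)^2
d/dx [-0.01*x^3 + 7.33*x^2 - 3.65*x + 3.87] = -0.03*x^2 + 14.66*x - 3.65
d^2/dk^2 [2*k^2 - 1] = 4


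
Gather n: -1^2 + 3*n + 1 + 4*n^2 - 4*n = 4*n^2 - n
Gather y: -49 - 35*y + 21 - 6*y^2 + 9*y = -6*y^2 - 26*y - 28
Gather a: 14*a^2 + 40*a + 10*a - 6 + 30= 14*a^2 + 50*a + 24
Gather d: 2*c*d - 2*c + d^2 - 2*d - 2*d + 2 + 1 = -2*c + d^2 + d*(2*c - 4) + 3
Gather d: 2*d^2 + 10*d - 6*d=2*d^2 + 4*d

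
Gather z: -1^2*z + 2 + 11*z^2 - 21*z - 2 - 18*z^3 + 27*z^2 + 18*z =-18*z^3 + 38*z^2 - 4*z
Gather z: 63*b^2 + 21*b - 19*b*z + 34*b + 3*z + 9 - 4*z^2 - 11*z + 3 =63*b^2 + 55*b - 4*z^2 + z*(-19*b - 8) + 12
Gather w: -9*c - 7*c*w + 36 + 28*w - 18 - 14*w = -9*c + w*(14 - 7*c) + 18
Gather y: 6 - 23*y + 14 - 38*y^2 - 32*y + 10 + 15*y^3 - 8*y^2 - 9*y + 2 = 15*y^3 - 46*y^2 - 64*y + 32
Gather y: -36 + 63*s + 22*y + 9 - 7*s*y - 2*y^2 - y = 63*s - 2*y^2 + y*(21 - 7*s) - 27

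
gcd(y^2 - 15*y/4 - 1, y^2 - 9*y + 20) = y - 4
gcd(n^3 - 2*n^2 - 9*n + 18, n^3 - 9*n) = n^2 - 9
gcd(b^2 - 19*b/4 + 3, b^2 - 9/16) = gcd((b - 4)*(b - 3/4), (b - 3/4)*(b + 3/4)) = b - 3/4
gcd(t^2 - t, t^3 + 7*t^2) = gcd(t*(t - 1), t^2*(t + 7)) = t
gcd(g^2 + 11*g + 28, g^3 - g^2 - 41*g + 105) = g + 7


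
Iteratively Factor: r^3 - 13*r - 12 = (r + 3)*(r^2 - 3*r - 4) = (r - 4)*(r + 3)*(r + 1)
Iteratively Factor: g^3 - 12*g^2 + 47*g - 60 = (g - 3)*(g^2 - 9*g + 20) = (g - 5)*(g - 3)*(g - 4)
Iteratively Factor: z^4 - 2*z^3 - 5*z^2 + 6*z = (z - 1)*(z^3 - z^2 - 6*z) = (z - 1)*(z + 2)*(z^2 - 3*z) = (z - 3)*(z - 1)*(z + 2)*(z)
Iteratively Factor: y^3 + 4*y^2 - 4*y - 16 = (y + 2)*(y^2 + 2*y - 8) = (y - 2)*(y + 2)*(y + 4)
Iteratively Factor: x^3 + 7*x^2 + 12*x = (x)*(x^2 + 7*x + 12) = x*(x + 4)*(x + 3)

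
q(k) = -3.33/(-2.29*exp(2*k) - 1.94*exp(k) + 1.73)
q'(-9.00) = 0.00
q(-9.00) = -1.93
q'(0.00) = -3.47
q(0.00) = 1.33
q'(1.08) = -0.27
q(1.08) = 0.14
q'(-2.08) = -0.50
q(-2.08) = -2.29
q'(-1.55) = -1.39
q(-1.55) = -2.74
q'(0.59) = -0.72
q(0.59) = 0.36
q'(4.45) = -0.00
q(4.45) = 0.00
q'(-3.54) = -0.07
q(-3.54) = -1.99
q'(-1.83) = -0.77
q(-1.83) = -2.45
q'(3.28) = -0.00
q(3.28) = 0.00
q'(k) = -3.33*(4.58*exp(2*k) + 1.94*exp(k))/(-2.29*exp(2*k) - 1.94*exp(k) + 1.73)^2 = (-15.2514*exp(k) - 6.4602)*exp(k)/(2.29*exp(2*k) + 1.94*exp(k) - 1.73)^2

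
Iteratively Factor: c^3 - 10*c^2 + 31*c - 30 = (c - 5)*(c^2 - 5*c + 6) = (c - 5)*(c - 2)*(c - 3)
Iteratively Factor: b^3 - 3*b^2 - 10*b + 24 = (b - 4)*(b^2 + b - 6) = (b - 4)*(b + 3)*(b - 2)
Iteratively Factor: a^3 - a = (a)*(a^2 - 1) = a*(a - 1)*(a + 1)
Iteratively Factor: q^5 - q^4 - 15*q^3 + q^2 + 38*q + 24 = (q + 3)*(q^4 - 4*q^3 - 3*q^2 + 10*q + 8) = (q + 1)*(q + 3)*(q^3 - 5*q^2 + 2*q + 8) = (q + 1)^2*(q + 3)*(q^2 - 6*q + 8) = (q - 4)*(q + 1)^2*(q + 3)*(q - 2)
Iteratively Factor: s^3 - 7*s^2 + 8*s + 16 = (s - 4)*(s^2 - 3*s - 4) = (s - 4)*(s + 1)*(s - 4)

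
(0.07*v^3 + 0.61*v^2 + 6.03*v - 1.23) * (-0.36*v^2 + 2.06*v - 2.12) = -0.0252*v^5 - 0.0754*v^4 - 1.0626*v^3 + 11.5714*v^2 - 15.3174*v + 2.6076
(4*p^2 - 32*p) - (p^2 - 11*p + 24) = 3*p^2 - 21*p - 24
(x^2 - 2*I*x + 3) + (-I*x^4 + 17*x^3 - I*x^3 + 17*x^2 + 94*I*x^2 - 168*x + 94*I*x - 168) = -I*x^4 + 17*x^3 - I*x^3 + 18*x^2 + 94*I*x^2 - 168*x + 92*I*x - 165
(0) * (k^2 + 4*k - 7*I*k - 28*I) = 0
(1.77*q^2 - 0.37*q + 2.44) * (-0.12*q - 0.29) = -0.2124*q^3 - 0.4689*q^2 - 0.1855*q - 0.7076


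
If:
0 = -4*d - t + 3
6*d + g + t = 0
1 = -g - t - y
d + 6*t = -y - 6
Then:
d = 23/17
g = -97/17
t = -41/17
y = 121/17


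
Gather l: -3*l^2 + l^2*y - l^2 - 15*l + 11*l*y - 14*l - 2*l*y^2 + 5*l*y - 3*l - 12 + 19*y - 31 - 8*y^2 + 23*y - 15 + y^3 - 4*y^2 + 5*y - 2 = l^2*(y - 4) + l*(-2*y^2 + 16*y - 32) + y^3 - 12*y^2 + 47*y - 60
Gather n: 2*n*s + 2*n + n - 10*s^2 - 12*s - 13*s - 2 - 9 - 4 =n*(2*s + 3) - 10*s^2 - 25*s - 15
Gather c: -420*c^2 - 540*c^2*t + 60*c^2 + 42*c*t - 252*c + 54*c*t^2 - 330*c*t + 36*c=c^2*(-540*t - 360) + c*(54*t^2 - 288*t - 216)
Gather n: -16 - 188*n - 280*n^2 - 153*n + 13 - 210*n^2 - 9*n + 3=-490*n^2 - 350*n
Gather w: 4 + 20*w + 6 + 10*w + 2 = 30*w + 12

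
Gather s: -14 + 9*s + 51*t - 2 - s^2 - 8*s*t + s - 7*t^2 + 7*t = -s^2 + s*(10 - 8*t) - 7*t^2 + 58*t - 16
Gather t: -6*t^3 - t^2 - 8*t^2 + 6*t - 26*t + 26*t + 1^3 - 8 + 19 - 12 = -6*t^3 - 9*t^2 + 6*t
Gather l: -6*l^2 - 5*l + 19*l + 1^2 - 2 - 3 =-6*l^2 + 14*l - 4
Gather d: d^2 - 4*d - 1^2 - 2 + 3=d^2 - 4*d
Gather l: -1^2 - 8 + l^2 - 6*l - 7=l^2 - 6*l - 16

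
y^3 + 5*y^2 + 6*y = y*(y + 2)*(y + 3)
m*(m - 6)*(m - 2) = m^3 - 8*m^2 + 12*m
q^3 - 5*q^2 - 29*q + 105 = (q - 7)*(q - 3)*(q + 5)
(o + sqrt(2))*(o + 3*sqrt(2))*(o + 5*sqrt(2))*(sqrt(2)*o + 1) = sqrt(2)*o^4 + 19*o^3 + 55*sqrt(2)*o^2 + 106*o + 30*sqrt(2)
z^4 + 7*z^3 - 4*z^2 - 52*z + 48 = (z - 2)*(z - 1)*(z + 4)*(z + 6)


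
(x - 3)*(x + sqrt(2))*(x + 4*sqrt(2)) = x^3 - 3*x^2 + 5*sqrt(2)*x^2 - 15*sqrt(2)*x + 8*x - 24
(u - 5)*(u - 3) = u^2 - 8*u + 15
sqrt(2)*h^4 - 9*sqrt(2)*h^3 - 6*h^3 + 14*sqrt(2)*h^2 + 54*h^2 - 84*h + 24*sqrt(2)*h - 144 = (h - 6)*(h - 4)*(h - 3*sqrt(2))*(sqrt(2)*h + sqrt(2))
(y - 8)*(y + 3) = y^2 - 5*y - 24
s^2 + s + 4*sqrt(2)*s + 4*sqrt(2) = (s + 1)*(s + 4*sqrt(2))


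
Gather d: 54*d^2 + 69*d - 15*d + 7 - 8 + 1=54*d^2 + 54*d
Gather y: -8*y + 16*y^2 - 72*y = 16*y^2 - 80*y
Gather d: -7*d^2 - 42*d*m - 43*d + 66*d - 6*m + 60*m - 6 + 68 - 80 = -7*d^2 + d*(23 - 42*m) + 54*m - 18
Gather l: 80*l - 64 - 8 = 80*l - 72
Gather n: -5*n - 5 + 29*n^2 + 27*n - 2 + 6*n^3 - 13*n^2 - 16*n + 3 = 6*n^3 + 16*n^2 + 6*n - 4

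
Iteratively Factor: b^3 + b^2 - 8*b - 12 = (b - 3)*(b^2 + 4*b + 4) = (b - 3)*(b + 2)*(b + 2)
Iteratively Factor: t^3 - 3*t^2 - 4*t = (t)*(t^2 - 3*t - 4) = t*(t + 1)*(t - 4)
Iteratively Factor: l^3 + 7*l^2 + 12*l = (l + 4)*(l^2 + 3*l) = l*(l + 4)*(l + 3)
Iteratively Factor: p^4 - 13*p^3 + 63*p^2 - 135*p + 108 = (p - 3)*(p^3 - 10*p^2 + 33*p - 36) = (p - 3)^2*(p^2 - 7*p + 12) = (p - 4)*(p - 3)^2*(p - 3)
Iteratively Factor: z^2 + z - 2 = (z - 1)*(z + 2)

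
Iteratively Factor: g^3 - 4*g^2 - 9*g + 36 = (g - 4)*(g^2 - 9) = (g - 4)*(g + 3)*(g - 3)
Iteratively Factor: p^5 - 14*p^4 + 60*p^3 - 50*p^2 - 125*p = (p - 5)*(p^4 - 9*p^3 + 15*p^2 + 25*p) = (p - 5)*(p + 1)*(p^3 - 10*p^2 + 25*p) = p*(p - 5)*(p + 1)*(p^2 - 10*p + 25) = p*(p - 5)^2*(p + 1)*(p - 5)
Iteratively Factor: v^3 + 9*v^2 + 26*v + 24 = (v + 2)*(v^2 + 7*v + 12) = (v + 2)*(v + 4)*(v + 3)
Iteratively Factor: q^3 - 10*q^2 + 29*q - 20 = (q - 1)*(q^2 - 9*q + 20) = (q - 4)*(q - 1)*(q - 5)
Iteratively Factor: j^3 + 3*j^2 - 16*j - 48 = (j - 4)*(j^2 + 7*j + 12) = (j - 4)*(j + 4)*(j + 3)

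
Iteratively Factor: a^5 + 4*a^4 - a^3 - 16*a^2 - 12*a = (a + 3)*(a^4 + a^3 - 4*a^2 - 4*a) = a*(a + 3)*(a^3 + a^2 - 4*a - 4) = a*(a - 2)*(a + 3)*(a^2 + 3*a + 2) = a*(a - 2)*(a + 2)*(a + 3)*(a + 1)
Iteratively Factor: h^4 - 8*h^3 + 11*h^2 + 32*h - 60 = (h - 5)*(h^3 - 3*h^2 - 4*h + 12) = (h - 5)*(h + 2)*(h^2 - 5*h + 6) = (h - 5)*(h - 3)*(h + 2)*(h - 2)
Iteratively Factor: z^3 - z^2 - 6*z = (z)*(z^2 - z - 6) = z*(z - 3)*(z + 2)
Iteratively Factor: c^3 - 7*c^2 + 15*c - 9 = (c - 3)*(c^2 - 4*c + 3) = (c - 3)^2*(c - 1)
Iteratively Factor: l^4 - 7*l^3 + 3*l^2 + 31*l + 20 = (l - 5)*(l^3 - 2*l^2 - 7*l - 4) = (l - 5)*(l + 1)*(l^2 - 3*l - 4) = (l - 5)*(l - 4)*(l + 1)*(l + 1)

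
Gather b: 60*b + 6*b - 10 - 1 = 66*b - 11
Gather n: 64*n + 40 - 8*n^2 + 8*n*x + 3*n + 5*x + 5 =-8*n^2 + n*(8*x + 67) + 5*x + 45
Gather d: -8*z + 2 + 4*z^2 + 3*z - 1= 4*z^2 - 5*z + 1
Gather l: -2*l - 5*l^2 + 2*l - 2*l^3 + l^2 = -2*l^3 - 4*l^2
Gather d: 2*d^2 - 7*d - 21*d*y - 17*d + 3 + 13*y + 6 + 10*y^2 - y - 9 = 2*d^2 + d*(-21*y - 24) + 10*y^2 + 12*y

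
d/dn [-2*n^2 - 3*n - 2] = -4*n - 3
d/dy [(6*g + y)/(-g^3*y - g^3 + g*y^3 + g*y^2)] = (-g^2*y - g^2 + y^3 + y^2 - (6*g + y)*(-g^2 + 3*y^2 + 2*y))/(g*(g^2*y + g^2 - y^3 - y^2)^2)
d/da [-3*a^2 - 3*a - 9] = -6*a - 3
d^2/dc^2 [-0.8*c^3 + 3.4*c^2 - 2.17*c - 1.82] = 6.8 - 4.8*c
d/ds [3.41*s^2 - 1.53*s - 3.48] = 6.82*s - 1.53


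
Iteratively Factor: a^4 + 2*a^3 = (a)*(a^3 + 2*a^2) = a^2*(a^2 + 2*a) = a^3*(a + 2)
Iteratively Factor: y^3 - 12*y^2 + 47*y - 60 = (y - 3)*(y^2 - 9*y + 20) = (y - 4)*(y - 3)*(y - 5)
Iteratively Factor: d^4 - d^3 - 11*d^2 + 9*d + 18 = (d + 3)*(d^3 - 4*d^2 + d + 6) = (d - 2)*(d + 3)*(d^2 - 2*d - 3) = (d - 2)*(d + 1)*(d + 3)*(d - 3)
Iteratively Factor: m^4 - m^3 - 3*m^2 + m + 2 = (m + 1)*(m^3 - 2*m^2 - m + 2) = (m - 2)*(m + 1)*(m^2 - 1) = (m - 2)*(m + 1)^2*(m - 1)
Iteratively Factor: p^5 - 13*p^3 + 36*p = (p + 3)*(p^4 - 3*p^3 - 4*p^2 + 12*p) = (p - 3)*(p + 3)*(p^3 - 4*p) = (p - 3)*(p - 2)*(p + 3)*(p^2 + 2*p) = (p - 3)*(p - 2)*(p + 2)*(p + 3)*(p)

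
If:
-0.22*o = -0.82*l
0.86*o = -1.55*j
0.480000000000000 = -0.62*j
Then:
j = -0.77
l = 0.37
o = 1.40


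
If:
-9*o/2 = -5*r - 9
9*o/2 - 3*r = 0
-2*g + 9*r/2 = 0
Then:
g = -81/8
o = -3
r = -9/2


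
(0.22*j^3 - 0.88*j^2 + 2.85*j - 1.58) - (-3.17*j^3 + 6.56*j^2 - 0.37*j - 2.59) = 3.39*j^3 - 7.44*j^2 + 3.22*j + 1.01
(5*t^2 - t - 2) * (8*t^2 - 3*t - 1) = 40*t^4 - 23*t^3 - 18*t^2 + 7*t + 2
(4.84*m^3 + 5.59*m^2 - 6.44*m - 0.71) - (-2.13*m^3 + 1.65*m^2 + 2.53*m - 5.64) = 6.97*m^3 + 3.94*m^2 - 8.97*m + 4.93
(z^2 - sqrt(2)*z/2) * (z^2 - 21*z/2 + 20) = z^4 - 21*z^3/2 - sqrt(2)*z^3/2 + 21*sqrt(2)*z^2/4 + 20*z^2 - 10*sqrt(2)*z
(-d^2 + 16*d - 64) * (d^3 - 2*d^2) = -d^5 + 18*d^4 - 96*d^3 + 128*d^2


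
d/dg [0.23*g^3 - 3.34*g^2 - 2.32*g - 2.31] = 0.69*g^2 - 6.68*g - 2.32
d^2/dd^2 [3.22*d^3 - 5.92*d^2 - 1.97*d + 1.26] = 19.32*d - 11.84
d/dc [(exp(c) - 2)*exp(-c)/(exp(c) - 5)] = (-exp(2*c) + 4*exp(c) - 10)*exp(-c)/(exp(2*c) - 10*exp(c) + 25)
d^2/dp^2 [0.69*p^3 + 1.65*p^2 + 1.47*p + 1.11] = 4.14*p + 3.3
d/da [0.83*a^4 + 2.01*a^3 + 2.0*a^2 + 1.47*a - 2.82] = 3.32*a^3 + 6.03*a^2 + 4.0*a + 1.47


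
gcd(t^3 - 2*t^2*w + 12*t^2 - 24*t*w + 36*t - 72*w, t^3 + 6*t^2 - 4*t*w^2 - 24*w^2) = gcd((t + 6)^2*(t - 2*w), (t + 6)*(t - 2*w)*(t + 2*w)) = t^2 - 2*t*w + 6*t - 12*w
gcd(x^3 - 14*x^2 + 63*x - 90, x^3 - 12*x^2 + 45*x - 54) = x^2 - 9*x + 18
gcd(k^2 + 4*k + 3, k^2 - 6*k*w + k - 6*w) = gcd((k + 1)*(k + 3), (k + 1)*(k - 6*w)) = k + 1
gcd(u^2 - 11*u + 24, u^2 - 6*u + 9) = u - 3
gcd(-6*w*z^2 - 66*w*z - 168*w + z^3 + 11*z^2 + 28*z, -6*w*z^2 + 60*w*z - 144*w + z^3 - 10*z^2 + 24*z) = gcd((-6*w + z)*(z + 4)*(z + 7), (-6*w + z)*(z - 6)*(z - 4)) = -6*w + z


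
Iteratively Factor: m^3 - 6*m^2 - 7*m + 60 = (m + 3)*(m^2 - 9*m + 20) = (m - 5)*(m + 3)*(m - 4)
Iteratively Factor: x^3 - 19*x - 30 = (x + 3)*(x^2 - 3*x - 10) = (x - 5)*(x + 3)*(x + 2)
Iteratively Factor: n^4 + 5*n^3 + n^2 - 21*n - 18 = (n + 3)*(n^3 + 2*n^2 - 5*n - 6) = (n + 3)^2*(n^2 - n - 2) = (n - 2)*(n + 3)^2*(n + 1)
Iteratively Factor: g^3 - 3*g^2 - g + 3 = (g + 1)*(g^2 - 4*g + 3) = (g - 3)*(g + 1)*(g - 1)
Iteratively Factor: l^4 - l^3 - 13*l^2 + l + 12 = (l + 1)*(l^3 - 2*l^2 - 11*l + 12) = (l - 4)*(l + 1)*(l^2 + 2*l - 3) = (l - 4)*(l + 1)*(l + 3)*(l - 1)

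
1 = 1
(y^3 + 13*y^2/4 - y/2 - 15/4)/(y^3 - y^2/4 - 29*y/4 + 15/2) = (4*y^2 + y - 5)/(4*y^2 - 13*y + 10)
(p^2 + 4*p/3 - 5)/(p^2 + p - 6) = (p - 5/3)/(p - 2)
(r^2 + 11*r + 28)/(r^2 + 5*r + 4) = (r + 7)/(r + 1)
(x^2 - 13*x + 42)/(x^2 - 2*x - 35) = (x - 6)/(x + 5)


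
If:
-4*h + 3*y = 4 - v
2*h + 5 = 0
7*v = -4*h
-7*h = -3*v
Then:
No Solution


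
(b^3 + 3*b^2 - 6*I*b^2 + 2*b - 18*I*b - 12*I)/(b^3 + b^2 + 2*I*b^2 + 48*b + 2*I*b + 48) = (b + 2)/(b + 8*I)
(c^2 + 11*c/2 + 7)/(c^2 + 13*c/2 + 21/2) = (c + 2)/(c + 3)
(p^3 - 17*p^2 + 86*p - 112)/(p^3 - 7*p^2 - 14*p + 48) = (p - 7)/(p + 3)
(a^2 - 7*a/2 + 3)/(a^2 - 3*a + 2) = (a - 3/2)/(a - 1)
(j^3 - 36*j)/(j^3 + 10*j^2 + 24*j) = (j - 6)/(j + 4)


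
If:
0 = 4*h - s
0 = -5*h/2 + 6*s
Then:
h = 0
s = 0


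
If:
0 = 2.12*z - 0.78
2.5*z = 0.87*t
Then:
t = 1.06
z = 0.37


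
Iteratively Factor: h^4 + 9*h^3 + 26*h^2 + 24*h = (h + 4)*(h^3 + 5*h^2 + 6*h) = h*(h + 4)*(h^2 + 5*h + 6) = h*(h + 2)*(h + 4)*(h + 3)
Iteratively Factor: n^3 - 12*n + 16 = (n + 4)*(n^2 - 4*n + 4) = (n - 2)*(n + 4)*(n - 2)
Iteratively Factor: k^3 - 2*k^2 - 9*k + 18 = (k + 3)*(k^2 - 5*k + 6) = (k - 3)*(k + 3)*(k - 2)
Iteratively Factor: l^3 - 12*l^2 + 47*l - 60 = (l - 4)*(l^2 - 8*l + 15) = (l - 5)*(l - 4)*(l - 3)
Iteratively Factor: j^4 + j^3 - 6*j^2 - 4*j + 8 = (j + 2)*(j^3 - j^2 - 4*j + 4) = (j - 2)*(j + 2)*(j^2 + j - 2) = (j - 2)*(j - 1)*(j + 2)*(j + 2)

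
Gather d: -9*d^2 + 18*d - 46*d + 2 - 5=-9*d^2 - 28*d - 3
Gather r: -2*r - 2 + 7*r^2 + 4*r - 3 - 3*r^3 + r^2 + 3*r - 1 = -3*r^3 + 8*r^2 + 5*r - 6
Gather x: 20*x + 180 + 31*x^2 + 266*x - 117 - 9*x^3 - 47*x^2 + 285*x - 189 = -9*x^3 - 16*x^2 + 571*x - 126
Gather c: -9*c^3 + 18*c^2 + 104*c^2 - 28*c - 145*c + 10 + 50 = -9*c^3 + 122*c^2 - 173*c + 60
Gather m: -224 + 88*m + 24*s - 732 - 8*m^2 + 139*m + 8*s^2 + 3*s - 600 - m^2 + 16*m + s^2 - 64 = -9*m^2 + 243*m + 9*s^2 + 27*s - 1620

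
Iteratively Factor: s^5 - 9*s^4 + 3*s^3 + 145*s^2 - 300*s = (s)*(s^4 - 9*s^3 + 3*s^2 + 145*s - 300) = s*(s - 5)*(s^3 - 4*s^2 - 17*s + 60) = s*(s - 5)*(s + 4)*(s^2 - 8*s + 15) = s*(s - 5)*(s - 3)*(s + 4)*(s - 5)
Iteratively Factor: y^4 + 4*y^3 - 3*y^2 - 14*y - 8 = (y + 1)*(y^3 + 3*y^2 - 6*y - 8) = (y + 1)*(y + 4)*(y^2 - y - 2) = (y + 1)^2*(y + 4)*(y - 2)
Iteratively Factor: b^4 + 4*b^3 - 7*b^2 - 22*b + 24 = (b - 1)*(b^3 + 5*b^2 - 2*b - 24) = (b - 2)*(b - 1)*(b^2 + 7*b + 12) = (b - 2)*(b - 1)*(b + 3)*(b + 4)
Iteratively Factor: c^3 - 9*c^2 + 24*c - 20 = (c - 2)*(c^2 - 7*c + 10) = (c - 5)*(c - 2)*(c - 2)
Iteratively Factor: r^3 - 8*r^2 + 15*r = (r)*(r^2 - 8*r + 15) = r*(r - 5)*(r - 3)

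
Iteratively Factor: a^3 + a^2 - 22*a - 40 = (a + 2)*(a^2 - a - 20) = (a - 5)*(a + 2)*(a + 4)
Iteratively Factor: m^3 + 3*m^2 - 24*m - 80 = (m + 4)*(m^2 - m - 20) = (m + 4)^2*(m - 5)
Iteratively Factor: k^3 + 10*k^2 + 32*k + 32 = (k + 2)*(k^2 + 8*k + 16) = (k + 2)*(k + 4)*(k + 4)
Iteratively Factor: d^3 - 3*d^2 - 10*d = (d)*(d^2 - 3*d - 10) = d*(d + 2)*(d - 5)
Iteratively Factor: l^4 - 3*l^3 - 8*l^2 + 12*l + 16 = (l - 4)*(l^3 + l^2 - 4*l - 4) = (l - 4)*(l + 1)*(l^2 - 4) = (l - 4)*(l + 1)*(l + 2)*(l - 2)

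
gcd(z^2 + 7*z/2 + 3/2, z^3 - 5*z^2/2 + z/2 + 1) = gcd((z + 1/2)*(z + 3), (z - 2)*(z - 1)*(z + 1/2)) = z + 1/2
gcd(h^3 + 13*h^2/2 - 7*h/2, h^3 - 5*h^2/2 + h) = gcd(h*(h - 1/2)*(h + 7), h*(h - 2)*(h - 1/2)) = h^2 - h/2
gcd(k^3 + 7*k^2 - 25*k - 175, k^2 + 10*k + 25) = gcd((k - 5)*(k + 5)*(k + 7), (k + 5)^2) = k + 5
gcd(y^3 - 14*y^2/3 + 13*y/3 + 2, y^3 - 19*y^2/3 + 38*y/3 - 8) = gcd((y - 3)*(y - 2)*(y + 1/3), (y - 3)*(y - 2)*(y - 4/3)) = y^2 - 5*y + 6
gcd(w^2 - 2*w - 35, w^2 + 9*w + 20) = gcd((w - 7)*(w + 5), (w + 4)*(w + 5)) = w + 5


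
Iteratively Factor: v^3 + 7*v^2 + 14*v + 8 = (v + 2)*(v^2 + 5*v + 4) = (v + 1)*(v + 2)*(v + 4)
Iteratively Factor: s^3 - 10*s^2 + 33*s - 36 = (s - 3)*(s^2 - 7*s + 12) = (s - 3)^2*(s - 4)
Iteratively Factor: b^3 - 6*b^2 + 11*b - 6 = (b - 1)*(b^2 - 5*b + 6) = (b - 2)*(b - 1)*(b - 3)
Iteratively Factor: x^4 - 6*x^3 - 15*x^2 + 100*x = (x - 5)*(x^3 - x^2 - 20*x) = (x - 5)*(x + 4)*(x^2 - 5*x) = x*(x - 5)*(x + 4)*(x - 5)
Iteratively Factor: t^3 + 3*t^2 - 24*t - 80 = (t - 5)*(t^2 + 8*t + 16) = (t - 5)*(t + 4)*(t + 4)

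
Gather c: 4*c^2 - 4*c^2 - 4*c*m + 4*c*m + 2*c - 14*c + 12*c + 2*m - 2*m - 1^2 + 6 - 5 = 0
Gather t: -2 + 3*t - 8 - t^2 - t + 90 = -t^2 + 2*t + 80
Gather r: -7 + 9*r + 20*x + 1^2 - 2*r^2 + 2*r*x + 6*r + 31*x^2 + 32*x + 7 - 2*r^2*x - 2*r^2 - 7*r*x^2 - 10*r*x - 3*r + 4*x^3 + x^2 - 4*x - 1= r^2*(-2*x - 4) + r*(-7*x^2 - 8*x + 12) + 4*x^3 + 32*x^2 + 48*x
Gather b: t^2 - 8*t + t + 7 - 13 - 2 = t^2 - 7*t - 8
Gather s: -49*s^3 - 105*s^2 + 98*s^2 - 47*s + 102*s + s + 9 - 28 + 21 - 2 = -49*s^3 - 7*s^2 + 56*s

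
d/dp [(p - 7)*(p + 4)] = 2*p - 3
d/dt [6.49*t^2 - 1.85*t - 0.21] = 12.98*t - 1.85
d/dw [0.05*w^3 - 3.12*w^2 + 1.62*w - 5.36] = 0.15*w^2 - 6.24*w + 1.62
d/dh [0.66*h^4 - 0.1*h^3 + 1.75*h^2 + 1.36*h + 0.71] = 2.64*h^3 - 0.3*h^2 + 3.5*h + 1.36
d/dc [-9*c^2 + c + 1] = 1 - 18*c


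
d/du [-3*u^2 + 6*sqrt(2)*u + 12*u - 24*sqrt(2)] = -6*u + 6*sqrt(2) + 12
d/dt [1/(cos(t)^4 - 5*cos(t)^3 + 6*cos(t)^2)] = (4*cos(t)^2 - 15*cos(t) + 12)*sin(t)/((cos(t)^2 - 5*cos(t) + 6)^2*cos(t)^3)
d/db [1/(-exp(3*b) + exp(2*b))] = (3*exp(b) - 2)*exp(-2*b)/(1 - exp(b))^2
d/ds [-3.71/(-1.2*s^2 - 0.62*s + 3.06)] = (-8.904*s - 2.3002)/(1.2*s^2 + 0.62*s - 3.06)^2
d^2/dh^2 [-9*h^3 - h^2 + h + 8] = -54*h - 2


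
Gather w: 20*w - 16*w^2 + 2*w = -16*w^2 + 22*w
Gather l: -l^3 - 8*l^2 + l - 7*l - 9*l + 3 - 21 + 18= -l^3 - 8*l^2 - 15*l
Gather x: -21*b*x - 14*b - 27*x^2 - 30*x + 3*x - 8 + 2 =-14*b - 27*x^2 + x*(-21*b - 27) - 6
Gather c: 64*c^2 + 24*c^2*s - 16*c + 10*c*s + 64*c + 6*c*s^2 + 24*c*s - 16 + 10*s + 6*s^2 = c^2*(24*s + 64) + c*(6*s^2 + 34*s + 48) + 6*s^2 + 10*s - 16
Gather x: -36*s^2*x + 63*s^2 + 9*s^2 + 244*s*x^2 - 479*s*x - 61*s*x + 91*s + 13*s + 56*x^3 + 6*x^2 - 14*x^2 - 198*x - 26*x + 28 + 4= 72*s^2 + 104*s + 56*x^3 + x^2*(244*s - 8) + x*(-36*s^2 - 540*s - 224) + 32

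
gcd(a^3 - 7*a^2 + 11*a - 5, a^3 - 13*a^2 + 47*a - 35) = a^2 - 6*a + 5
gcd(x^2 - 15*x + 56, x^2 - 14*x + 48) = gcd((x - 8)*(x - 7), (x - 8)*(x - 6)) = x - 8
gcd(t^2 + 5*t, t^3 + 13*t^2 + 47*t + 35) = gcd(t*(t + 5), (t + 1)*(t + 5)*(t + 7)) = t + 5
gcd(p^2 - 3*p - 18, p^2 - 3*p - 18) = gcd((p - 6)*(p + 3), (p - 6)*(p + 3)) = p^2 - 3*p - 18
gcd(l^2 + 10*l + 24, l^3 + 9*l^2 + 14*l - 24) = l^2 + 10*l + 24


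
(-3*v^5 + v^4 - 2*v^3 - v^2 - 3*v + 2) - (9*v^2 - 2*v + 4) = -3*v^5 + v^4 - 2*v^3 - 10*v^2 - v - 2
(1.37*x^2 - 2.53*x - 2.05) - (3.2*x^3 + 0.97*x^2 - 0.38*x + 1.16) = -3.2*x^3 + 0.4*x^2 - 2.15*x - 3.21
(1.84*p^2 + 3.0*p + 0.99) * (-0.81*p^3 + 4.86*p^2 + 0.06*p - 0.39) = -1.4904*p^5 + 6.5124*p^4 + 13.8885*p^3 + 4.2738*p^2 - 1.1106*p - 0.3861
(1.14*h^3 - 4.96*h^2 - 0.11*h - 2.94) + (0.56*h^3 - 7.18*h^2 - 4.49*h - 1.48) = 1.7*h^3 - 12.14*h^2 - 4.6*h - 4.42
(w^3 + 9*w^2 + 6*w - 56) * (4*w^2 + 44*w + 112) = 4*w^5 + 80*w^4 + 532*w^3 + 1048*w^2 - 1792*w - 6272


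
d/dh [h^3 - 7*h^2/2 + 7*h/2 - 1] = 3*h^2 - 7*h + 7/2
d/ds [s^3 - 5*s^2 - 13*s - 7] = 3*s^2 - 10*s - 13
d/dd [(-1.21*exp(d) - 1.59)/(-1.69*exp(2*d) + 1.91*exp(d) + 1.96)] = (-2.0449*exp(2*d) - 5.3742*exp(d) + 0.6653)*exp(d)/(2.8561*exp(4*d) - 6.4558*exp(3*d) - 2.9767*exp(2*d) + 7.4872*exp(d) + 3.8416)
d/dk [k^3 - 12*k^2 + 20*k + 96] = 3*k^2 - 24*k + 20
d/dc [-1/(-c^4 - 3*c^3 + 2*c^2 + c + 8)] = (-4*c^3 - 9*c^2 + 4*c + 1)/(-c^4 - 3*c^3 + 2*c^2 + c + 8)^2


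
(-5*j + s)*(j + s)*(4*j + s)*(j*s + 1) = -20*j^4*s - 21*j^3*s^2 - 20*j^3 - 21*j^2*s + j*s^4 + s^3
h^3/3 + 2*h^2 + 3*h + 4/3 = (h/3 + 1/3)*(h + 1)*(h + 4)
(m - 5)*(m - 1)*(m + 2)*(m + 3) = m^4 - m^3 - 19*m^2 - 11*m + 30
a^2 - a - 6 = (a - 3)*(a + 2)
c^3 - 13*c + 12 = (c - 3)*(c - 1)*(c + 4)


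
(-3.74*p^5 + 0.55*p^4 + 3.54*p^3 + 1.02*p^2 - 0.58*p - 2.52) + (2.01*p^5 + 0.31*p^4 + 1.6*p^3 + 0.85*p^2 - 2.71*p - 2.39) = -1.73*p^5 + 0.86*p^4 + 5.14*p^3 + 1.87*p^2 - 3.29*p - 4.91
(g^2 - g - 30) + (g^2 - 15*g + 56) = 2*g^2 - 16*g + 26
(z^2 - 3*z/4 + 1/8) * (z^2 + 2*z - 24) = z^4 + 5*z^3/4 - 203*z^2/8 + 73*z/4 - 3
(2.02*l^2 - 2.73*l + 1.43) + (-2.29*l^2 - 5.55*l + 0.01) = -0.27*l^2 - 8.28*l + 1.44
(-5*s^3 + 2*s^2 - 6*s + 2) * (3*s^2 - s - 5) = -15*s^5 + 11*s^4 + 5*s^3 + 2*s^2 + 28*s - 10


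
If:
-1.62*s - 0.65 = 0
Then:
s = -0.40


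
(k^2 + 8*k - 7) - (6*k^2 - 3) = -5*k^2 + 8*k - 4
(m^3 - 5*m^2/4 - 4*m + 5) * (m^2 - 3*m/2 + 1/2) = m^5 - 11*m^4/4 - 13*m^3/8 + 83*m^2/8 - 19*m/2 + 5/2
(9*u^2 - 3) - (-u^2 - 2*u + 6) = 10*u^2 + 2*u - 9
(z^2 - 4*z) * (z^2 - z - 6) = z^4 - 5*z^3 - 2*z^2 + 24*z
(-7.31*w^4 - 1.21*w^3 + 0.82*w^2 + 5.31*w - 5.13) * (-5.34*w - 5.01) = 39.0354*w^5 + 43.0845*w^4 + 1.6833*w^3 - 32.4636*w^2 + 0.7911*w + 25.7013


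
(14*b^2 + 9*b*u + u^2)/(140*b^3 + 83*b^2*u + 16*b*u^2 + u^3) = (2*b + u)/(20*b^2 + 9*b*u + u^2)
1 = 1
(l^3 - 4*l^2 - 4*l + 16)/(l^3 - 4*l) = (l - 4)/l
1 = 1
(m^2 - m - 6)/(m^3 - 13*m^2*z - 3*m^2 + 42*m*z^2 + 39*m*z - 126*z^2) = (m + 2)/(m^2 - 13*m*z + 42*z^2)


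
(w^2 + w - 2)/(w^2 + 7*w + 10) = (w - 1)/(w + 5)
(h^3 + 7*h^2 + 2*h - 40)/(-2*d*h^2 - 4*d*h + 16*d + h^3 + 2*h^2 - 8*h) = (-h - 5)/(2*d - h)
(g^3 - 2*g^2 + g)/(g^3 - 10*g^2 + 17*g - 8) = g/(g - 8)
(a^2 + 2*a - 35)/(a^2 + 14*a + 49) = (a - 5)/(a + 7)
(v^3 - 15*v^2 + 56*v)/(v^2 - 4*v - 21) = v*(v - 8)/(v + 3)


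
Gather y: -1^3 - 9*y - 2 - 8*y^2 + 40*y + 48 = -8*y^2 + 31*y + 45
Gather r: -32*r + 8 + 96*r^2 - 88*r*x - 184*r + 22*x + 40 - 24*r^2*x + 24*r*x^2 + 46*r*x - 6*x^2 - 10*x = r^2*(96 - 24*x) + r*(24*x^2 - 42*x - 216) - 6*x^2 + 12*x + 48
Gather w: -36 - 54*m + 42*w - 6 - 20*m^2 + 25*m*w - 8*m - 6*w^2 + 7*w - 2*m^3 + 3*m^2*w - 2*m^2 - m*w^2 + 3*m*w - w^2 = -2*m^3 - 22*m^2 - 62*m + w^2*(-m - 7) + w*(3*m^2 + 28*m + 49) - 42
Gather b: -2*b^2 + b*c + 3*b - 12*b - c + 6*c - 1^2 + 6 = -2*b^2 + b*(c - 9) + 5*c + 5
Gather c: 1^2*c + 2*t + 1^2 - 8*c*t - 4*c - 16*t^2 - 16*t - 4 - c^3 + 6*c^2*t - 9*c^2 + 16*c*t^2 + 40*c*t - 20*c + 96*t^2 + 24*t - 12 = -c^3 + c^2*(6*t - 9) + c*(16*t^2 + 32*t - 23) + 80*t^2 + 10*t - 15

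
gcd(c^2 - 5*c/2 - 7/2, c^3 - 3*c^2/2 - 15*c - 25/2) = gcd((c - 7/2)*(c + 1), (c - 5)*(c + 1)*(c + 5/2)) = c + 1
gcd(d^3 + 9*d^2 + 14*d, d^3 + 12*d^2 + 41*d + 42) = d^2 + 9*d + 14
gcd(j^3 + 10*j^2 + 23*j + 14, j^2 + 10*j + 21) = j + 7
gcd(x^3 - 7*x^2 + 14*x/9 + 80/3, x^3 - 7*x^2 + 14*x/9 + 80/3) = x^3 - 7*x^2 + 14*x/9 + 80/3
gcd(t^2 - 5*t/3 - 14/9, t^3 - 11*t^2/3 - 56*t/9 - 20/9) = t + 2/3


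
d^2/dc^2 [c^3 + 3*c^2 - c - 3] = 6*c + 6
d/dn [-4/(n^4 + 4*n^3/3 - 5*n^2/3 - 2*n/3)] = 24*(6*n^3 + 6*n^2 - 5*n - 1)/(n^2*(3*n^3 + 4*n^2 - 5*n - 2)^2)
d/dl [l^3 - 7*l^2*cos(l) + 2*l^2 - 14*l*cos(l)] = 7*l^2*sin(l) + 3*l^2 - 14*sqrt(2)*l*cos(l + pi/4) + 4*l - 14*cos(l)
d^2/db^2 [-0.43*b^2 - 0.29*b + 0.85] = -0.860000000000000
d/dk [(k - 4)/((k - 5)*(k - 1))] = (-k^2 + 8*k - 19)/(k^4 - 12*k^3 + 46*k^2 - 60*k + 25)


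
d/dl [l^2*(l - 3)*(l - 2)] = l*(4*l^2 - 15*l + 12)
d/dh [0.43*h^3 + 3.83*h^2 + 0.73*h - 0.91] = 1.29*h^2 + 7.66*h + 0.73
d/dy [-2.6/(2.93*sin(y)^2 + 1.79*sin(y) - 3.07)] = (15.236*sin(y) + 4.654)*cos(y)/(2.93*sin(y)^2 + 1.79*sin(y) - 3.07)^2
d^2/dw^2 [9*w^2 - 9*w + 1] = 18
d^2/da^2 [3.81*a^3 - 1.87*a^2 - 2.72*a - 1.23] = 22.86*a - 3.74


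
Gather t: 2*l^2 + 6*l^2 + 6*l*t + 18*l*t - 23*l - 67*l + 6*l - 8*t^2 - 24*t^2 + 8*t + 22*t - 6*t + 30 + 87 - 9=8*l^2 - 84*l - 32*t^2 + t*(24*l + 24) + 108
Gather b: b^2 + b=b^2 + b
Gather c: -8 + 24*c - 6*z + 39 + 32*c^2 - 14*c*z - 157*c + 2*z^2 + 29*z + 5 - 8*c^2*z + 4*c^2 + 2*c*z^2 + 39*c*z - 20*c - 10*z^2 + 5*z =c^2*(36 - 8*z) + c*(2*z^2 + 25*z - 153) - 8*z^2 + 28*z + 36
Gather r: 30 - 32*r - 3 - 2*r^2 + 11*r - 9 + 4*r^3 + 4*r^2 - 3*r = 4*r^3 + 2*r^2 - 24*r + 18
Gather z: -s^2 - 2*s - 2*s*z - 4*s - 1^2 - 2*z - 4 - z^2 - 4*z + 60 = -s^2 - 6*s - z^2 + z*(-2*s - 6) + 55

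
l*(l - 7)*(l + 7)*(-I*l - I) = -I*l^4 - I*l^3 + 49*I*l^2 + 49*I*l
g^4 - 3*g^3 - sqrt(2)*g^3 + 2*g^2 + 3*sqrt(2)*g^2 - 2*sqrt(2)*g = g*(g - 2)*(g - 1)*(g - sqrt(2))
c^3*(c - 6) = c^4 - 6*c^3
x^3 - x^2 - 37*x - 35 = (x - 7)*(x + 1)*(x + 5)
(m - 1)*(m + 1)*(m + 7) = m^3 + 7*m^2 - m - 7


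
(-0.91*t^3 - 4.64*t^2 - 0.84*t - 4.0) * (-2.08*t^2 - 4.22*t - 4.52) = 1.8928*t^5 + 13.4914*t^4 + 25.4412*t^3 + 32.8376*t^2 + 20.6768*t + 18.08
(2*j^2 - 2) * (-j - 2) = -2*j^3 - 4*j^2 + 2*j + 4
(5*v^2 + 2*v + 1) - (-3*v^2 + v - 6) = 8*v^2 + v + 7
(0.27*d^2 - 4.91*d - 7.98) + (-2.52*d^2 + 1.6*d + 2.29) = -2.25*d^2 - 3.31*d - 5.69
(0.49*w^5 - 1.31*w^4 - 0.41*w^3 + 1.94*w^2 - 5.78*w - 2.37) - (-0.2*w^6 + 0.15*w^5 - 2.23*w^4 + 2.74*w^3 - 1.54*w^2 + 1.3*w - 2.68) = 0.2*w^6 + 0.34*w^5 + 0.92*w^4 - 3.15*w^3 + 3.48*w^2 - 7.08*w + 0.31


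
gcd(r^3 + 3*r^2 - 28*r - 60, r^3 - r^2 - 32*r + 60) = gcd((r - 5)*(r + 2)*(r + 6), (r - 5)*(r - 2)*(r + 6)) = r^2 + r - 30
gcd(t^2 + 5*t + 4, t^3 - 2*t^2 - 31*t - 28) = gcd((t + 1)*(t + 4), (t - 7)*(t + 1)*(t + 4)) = t^2 + 5*t + 4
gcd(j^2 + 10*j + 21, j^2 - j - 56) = j + 7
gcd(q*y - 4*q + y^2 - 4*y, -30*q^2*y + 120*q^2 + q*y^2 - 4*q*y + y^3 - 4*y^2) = y - 4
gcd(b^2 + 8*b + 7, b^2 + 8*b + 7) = b^2 + 8*b + 7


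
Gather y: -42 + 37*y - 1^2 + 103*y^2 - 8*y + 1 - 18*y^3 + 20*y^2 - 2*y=-18*y^3 + 123*y^2 + 27*y - 42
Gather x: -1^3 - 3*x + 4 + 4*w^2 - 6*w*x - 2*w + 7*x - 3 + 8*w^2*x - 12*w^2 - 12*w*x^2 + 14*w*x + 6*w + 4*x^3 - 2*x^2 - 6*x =-8*w^2 + 4*w + 4*x^3 + x^2*(-12*w - 2) + x*(8*w^2 + 8*w - 2)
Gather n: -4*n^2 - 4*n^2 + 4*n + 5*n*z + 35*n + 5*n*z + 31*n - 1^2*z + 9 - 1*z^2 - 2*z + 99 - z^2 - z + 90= -8*n^2 + n*(10*z + 70) - 2*z^2 - 4*z + 198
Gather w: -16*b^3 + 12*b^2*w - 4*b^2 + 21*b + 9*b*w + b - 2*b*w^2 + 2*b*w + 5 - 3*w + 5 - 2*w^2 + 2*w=-16*b^3 - 4*b^2 + 22*b + w^2*(-2*b - 2) + w*(12*b^2 + 11*b - 1) + 10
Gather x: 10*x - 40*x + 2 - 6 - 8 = -30*x - 12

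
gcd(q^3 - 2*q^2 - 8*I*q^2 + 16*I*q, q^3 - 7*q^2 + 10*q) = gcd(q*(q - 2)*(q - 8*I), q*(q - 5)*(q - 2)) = q^2 - 2*q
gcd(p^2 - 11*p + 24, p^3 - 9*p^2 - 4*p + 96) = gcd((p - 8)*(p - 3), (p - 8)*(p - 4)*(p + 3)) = p - 8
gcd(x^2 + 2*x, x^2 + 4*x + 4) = x + 2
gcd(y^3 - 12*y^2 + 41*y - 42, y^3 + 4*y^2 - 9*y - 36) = y - 3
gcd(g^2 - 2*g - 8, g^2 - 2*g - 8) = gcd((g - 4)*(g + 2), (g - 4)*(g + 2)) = g^2 - 2*g - 8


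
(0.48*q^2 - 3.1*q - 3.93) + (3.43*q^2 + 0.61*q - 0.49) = 3.91*q^2 - 2.49*q - 4.42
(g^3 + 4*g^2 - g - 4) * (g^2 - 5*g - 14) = g^5 - g^4 - 35*g^3 - 55*g^2 + 34*g + 56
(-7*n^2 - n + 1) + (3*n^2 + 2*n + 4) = -4*n^2 + n + 5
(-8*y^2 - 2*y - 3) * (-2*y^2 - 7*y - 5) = 16*y^4 + 60*y^3 + 60*y^2 + 31*y + 15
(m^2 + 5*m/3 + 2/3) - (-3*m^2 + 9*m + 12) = 4*m^2 - 22*m/3 - 34/3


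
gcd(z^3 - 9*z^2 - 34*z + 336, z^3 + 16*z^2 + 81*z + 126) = z + 6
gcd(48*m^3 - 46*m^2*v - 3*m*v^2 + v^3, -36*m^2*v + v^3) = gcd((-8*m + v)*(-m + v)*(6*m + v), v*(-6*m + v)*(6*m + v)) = 6*m + v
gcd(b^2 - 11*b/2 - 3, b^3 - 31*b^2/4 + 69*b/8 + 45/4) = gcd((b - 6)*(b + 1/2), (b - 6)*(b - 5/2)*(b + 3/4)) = b - 6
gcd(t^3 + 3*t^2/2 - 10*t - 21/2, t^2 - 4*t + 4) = 1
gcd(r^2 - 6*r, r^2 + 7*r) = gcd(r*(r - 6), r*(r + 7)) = r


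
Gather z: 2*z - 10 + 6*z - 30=8*z - 40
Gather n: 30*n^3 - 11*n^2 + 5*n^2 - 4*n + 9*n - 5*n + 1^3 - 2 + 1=30*n^3 - 6*n^2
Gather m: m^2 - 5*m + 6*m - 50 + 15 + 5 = m^2 + m - 30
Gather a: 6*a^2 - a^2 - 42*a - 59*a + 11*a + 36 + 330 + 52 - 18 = 5*a^2 - 90*a + 400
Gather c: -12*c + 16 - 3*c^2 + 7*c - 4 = -3*c^2 - 5*c + 12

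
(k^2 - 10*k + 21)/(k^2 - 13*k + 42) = (k - 3)/(k - 6)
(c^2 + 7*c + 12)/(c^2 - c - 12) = (c + 4)/(c - 4)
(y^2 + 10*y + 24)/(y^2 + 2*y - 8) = (y + 6)/(y - 2)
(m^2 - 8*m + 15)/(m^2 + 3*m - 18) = (m - 5)/(m + 6)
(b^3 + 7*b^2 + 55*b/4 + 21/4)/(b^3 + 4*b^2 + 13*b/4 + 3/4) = (2*b + 7)/(2*b + 1)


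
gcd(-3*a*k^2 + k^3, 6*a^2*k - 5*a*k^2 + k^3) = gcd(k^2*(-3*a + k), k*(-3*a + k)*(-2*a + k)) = 3*a*k - k^2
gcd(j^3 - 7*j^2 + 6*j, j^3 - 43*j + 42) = j^2 - 7*j + 6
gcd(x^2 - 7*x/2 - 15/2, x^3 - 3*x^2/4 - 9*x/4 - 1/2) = 1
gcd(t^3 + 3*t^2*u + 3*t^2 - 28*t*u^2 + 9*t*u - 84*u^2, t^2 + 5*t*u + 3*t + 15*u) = t + 3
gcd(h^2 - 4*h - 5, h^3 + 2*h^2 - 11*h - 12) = h + 1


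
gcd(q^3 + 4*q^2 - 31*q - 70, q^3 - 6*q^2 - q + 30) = q^2 - 3*q - 10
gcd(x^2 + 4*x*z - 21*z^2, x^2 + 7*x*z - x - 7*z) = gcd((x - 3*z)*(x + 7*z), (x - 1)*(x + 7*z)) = x + 7*z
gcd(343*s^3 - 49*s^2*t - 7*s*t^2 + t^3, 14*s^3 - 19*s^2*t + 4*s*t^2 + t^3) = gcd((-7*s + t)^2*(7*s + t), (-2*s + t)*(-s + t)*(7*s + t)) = 7*s + t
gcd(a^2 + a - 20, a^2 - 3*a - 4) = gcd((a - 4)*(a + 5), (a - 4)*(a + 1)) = a - 4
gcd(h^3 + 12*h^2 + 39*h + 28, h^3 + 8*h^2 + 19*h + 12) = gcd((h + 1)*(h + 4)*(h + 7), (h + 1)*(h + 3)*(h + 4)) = h^2 + 5*h + 4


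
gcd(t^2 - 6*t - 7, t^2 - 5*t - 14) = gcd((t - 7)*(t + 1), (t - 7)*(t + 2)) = t - 7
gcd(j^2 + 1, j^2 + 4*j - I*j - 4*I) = j - I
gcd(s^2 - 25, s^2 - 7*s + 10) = s - 5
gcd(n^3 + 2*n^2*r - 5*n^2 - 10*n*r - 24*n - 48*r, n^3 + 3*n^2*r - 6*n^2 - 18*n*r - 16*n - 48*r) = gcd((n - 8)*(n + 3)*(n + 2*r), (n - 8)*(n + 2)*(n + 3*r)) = n - 8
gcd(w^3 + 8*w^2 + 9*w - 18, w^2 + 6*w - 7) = w - 1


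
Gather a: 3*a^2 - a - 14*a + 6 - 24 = 3*a^2 - 15*a - 18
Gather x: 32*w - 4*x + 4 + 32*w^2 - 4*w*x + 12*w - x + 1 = 32*w^2 + 44*w + x*(-4*w - 5) + 5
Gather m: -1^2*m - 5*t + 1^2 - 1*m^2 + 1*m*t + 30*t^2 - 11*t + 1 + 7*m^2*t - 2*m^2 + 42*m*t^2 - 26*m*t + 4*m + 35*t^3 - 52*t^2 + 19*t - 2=m^2*(7*t - 3) + m*(42*t^2 - 25*t + 3) + 35*t^3 - 22*t^2 + 3*t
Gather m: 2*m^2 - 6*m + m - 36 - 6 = 2*m^2 - 5*m - 42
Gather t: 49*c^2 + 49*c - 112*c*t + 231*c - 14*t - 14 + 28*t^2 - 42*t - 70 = 49*c^2 + 280*c + 28*t^2 + t*(-112*c - 56) - 84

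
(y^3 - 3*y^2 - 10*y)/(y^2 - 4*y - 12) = y*(y - 5)/(y - 6)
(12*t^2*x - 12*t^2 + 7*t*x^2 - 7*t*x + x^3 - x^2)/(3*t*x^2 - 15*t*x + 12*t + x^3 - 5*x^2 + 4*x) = (4*t + x)/(x - 4)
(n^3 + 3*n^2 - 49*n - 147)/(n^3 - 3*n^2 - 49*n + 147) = (n + 3)/(n - 3)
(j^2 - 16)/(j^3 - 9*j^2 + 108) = (j^2 - 16)/(j^3 - 9*j^2 + 108)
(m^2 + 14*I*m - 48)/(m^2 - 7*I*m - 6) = (-m^2 - 14*I*m + 48)/(-m^2 + 7*I*m + 6)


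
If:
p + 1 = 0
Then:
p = -1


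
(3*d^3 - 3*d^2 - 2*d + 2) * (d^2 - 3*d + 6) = 3*d^5 - 12*d^4 + 25*d^3 - 10*d^2 - 18*d + 12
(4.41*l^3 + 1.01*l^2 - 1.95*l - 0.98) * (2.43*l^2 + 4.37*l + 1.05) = 10.7163*l^5 + 21.726*l^4 + 4.3057*l^3 - 9.8424*l^2 - 6.3301*l - 1.029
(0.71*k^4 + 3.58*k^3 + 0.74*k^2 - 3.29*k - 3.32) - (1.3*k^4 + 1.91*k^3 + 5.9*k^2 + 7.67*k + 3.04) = -0.59*k^4 + 1.67*k^3 - 5.16*k^2 - 10.96*k - 6.36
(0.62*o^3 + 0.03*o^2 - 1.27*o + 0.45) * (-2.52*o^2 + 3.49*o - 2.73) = -1.5624*o^5 + 2.0882*o^4 + 1.6125*o^3 - 5.6482*o^2 + 5.0376*o - 1.2285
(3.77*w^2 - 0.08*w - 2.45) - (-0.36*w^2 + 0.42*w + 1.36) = 4.13*w^2 - 0.5*w - 3.81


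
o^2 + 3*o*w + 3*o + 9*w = (o + 3)*(o + 3*w)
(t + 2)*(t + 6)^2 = t^3 + 14*t^2 + 60*t + 72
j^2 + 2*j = j*(j + 2)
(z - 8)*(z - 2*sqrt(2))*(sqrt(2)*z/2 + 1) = sqrt(2)*z^3/2 - 4*sqrt(2)*z^2 - z^2 - 2*sqrt(2)*z + 8*z + 16*sqrt(2)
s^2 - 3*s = s*(s - 3)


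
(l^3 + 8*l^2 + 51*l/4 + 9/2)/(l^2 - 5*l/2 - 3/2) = (l^2 + 15*l/2 + 9)/(l - 3)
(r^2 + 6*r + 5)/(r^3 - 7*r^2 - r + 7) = (r + 5)/(r^2 - 8*r + 7)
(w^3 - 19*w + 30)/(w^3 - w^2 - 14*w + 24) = (w + 5)/(w + 4)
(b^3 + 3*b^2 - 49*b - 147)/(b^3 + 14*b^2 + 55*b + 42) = (b^2 - 4*b - 21)/(b^2 + 7*b + 6)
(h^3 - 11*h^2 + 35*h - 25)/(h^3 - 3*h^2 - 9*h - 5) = (h^2 - 6*h + 5)/(h^2 + 2*h + 1)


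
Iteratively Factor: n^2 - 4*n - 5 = (n + 1)*(n - 5)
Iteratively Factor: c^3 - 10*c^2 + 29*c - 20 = (c - 5)*(c^2 - 5*c + 4) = (c - 5)*(c - 4)*(c - 1)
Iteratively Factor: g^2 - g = (g - 1)*(g)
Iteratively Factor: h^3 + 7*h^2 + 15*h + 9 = (h + 3)*(h^2 + 4*h + 3) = (h + 1)*(h + 3)*(h + 3)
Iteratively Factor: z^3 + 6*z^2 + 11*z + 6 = (z + 2)*(z^2 + 4*z + 3) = (z + 2)*(z + 3)*(z + 1)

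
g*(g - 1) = g^2 - g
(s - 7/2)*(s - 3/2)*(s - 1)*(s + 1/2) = s^4 - 11*s^3/2 + 29*s^2/4 - s/8 - 21/8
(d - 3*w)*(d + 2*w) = d^2 - d*w - 6*w^2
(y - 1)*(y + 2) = y^2 + y - 2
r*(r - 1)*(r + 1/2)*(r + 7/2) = r^4 + 3*r^3 - 9*r^2/4 - 7*r/4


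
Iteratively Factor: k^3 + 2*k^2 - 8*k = (k - 2)*(k^2 + 4*k) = (k - 2)*(k + 4)*(k)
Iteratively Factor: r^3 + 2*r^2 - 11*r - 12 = (r + 4)*(r^2 - 2*r - 3) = (r - 3)*(r + 4)*(r + 1)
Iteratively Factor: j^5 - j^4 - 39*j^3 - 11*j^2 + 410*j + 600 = (j - 5)*(j^4 + 4*j^3 - 19*j^2 - 106*j - 120) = (j - 5)^2*(j^3 + 9*j^2 + 26*j + 24) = (j - 5)^2*(j + 2)*(j^2 + 7*j + 12) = (j - 5)^2*(j + 2)*(j + 4)*(j + 3)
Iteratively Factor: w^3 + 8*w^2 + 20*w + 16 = (w + 2)*(w^2 + 6*w + 8) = (w + 2)^2*(w + 4)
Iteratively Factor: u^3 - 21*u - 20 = (u + 4)*(u^2 - 4*u - 5) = (u - 5)*(u + 4)*(u + 1)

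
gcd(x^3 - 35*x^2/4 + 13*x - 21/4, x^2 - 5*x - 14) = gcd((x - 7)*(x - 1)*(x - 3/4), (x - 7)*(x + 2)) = x - 7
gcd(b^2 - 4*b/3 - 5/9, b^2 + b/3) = b + 1/3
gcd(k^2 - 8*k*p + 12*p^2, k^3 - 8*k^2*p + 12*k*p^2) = k^2 - 8*k*p + 12*p^2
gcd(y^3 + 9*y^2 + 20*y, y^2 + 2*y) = y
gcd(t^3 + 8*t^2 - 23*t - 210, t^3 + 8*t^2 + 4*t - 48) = t + 6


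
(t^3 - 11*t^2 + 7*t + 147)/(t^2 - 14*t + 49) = t + 3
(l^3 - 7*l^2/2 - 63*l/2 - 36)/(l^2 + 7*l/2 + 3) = (l^2 - 5*l - 24)/(l + 2)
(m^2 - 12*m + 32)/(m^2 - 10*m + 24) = (m - 8)/(m - 6)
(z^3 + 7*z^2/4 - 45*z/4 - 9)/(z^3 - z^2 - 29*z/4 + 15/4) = (4*z^2 + 19*z + 12)/(4*z^2 + 8*z - 5)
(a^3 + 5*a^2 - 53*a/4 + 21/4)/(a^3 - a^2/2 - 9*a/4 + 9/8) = 2*(a + 7)/(2*a + 3)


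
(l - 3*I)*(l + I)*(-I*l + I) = -I*l^3 - 2*l^2 + I*l^2 + 2*l - 3*I*l + 3*I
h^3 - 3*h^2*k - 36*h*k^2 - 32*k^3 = (h - 8*k)*(h + k)*(h + 4*k)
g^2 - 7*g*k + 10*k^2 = (g - 5*k)*(g - 2*k)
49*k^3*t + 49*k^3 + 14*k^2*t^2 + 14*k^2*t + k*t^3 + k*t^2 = (7*k + t)^2*(k*t + k)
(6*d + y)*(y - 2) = 6*d*y - 12*d + y^2 - 2*y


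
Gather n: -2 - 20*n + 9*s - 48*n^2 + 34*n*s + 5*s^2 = -48*n^2 + n*(34*s - 20) + 5*s^2 + 9*s - 2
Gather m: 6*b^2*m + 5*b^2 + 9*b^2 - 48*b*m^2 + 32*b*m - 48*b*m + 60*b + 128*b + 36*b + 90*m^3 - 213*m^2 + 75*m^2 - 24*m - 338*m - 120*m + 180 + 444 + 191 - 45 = 14*b^2 + 224*b + 90*m^3 + m^2*(-48*b - 138) + m*(6*b^2 - 16*b - 482) + 770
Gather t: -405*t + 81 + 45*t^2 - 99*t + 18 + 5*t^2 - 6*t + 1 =50*t^2 - 510*t + 100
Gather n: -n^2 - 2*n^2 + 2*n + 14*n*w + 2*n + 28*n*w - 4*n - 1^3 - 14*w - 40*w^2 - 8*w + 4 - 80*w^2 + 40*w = -3*n^2 + 42*n*w - 120*w^2 + 18*w + 3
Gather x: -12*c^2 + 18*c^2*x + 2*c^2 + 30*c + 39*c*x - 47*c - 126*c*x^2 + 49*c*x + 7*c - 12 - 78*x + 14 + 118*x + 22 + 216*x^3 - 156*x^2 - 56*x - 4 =-10*c^2 - 10*c + 216*x^3 + x^2*(-126*c - 156) + x*(18*c^2 + 88*c - 16) + 20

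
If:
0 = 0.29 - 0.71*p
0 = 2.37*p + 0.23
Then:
No Solution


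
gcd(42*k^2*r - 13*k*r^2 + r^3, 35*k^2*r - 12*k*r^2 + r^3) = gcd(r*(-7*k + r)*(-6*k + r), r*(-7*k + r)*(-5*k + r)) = -7*k*r + r^2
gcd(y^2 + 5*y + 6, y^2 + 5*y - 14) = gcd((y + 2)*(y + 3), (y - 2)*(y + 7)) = 1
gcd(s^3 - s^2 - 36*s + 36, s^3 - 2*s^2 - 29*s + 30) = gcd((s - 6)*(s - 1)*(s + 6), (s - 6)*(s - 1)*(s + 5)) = s^2 - 7*s + 6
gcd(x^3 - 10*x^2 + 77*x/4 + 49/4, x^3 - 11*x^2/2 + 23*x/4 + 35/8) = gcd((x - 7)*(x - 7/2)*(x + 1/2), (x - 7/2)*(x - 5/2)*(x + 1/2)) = x^2 - 3*x - 7/4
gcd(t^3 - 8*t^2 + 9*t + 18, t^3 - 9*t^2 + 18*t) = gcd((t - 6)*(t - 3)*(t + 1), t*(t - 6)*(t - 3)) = t^2 - 9*t + 18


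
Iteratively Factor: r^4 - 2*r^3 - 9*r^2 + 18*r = (r + 3)*(r^3 - 5*r^2 + 6*r) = (r - 2)*(r + 3)*(r^2 - 3*r) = (r - 3)*(r - 2)*(r + 3)*(r)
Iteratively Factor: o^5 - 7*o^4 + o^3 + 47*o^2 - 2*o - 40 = (o - 1)*(o^4 - 6*o^3 - 5*o^2 + 42*o + 40) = (o - 4)*(o - 1)*(o^3 - 2*o^2 - 13*o - 10) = (o - 4)*(o - 1)*(o + 1)*(o^2 - 3*o - 10) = (o - 5)*(o - 4)*(o - 1)*(o + 1)*(o + 2)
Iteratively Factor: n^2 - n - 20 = (n + 4)*(n - 5)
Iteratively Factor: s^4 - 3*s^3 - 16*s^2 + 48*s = (s + 4)*(s^3 - 7*s^2 + 12*s) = (s - 4)*(s + 4)*(s^2 - 3*s) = s*(s - 4)*(s + 4)*(s - 3)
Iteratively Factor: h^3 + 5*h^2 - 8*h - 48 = (h + 4)*(h^2 + h - 12) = (h - 3)*(h + 4)*(h + 4)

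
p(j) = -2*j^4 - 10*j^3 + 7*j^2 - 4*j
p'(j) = -8*j^3 - 30*j^2 + 14*j - 4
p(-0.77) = 11.09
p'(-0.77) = -28.91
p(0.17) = -0.53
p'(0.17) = -2.53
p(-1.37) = 37.29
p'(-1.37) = -58.92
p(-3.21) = 203.38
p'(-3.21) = -93.45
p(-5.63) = 19.55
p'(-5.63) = 393.90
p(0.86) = -5.72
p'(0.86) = -19.24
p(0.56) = -2.00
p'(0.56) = -6.97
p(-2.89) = 171.89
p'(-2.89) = -101.92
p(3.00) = -381.00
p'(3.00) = -448.00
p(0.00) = 0.00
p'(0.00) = -4.00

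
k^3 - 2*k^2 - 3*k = k*(k - 3)*(k + 1)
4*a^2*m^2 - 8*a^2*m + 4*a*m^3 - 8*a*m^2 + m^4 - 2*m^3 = m*(2*a + m)^2*(m - 2)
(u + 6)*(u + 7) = u^2 + 13*u + 42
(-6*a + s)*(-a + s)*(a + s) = 6*a^3 - a^2*s - 6*a*s^2 + s^3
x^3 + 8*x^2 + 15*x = x*(x + 3)*(x + 5)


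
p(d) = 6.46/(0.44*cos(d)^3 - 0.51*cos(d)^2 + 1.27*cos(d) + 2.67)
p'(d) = 6.46*(1.32*sin(d)*cos(d)^2 - 1.02*sin(d)*cos(d) + 1.27*sin(d))/(0.44*cos(d)^3 - 0.51*cos(d)^2 + 1.27*cos(d) + 2.67)^2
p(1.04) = 1.99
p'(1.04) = 0.58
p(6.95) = 1.81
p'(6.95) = 0.40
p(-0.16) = 1.68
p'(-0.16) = -0.11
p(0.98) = 1.96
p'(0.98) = 0.55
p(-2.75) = 9.06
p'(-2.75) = -16.20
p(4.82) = 2.31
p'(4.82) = -0.96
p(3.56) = 8.64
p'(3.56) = -15.50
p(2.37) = 4.84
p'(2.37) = 6.77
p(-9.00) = 8.54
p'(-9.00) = -15.32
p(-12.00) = 1.77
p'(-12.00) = 0.35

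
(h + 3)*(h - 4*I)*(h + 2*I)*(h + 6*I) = h^4 + 3*h^3 + 4*I*h^3 + 20*h^2 + 12*I*h^2 + 60*h + 48*I*h + 144*I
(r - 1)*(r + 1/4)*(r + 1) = r^3 + r^2/4 - r - 1/4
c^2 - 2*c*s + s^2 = (-c + s)^2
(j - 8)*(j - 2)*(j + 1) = j^3 - 9*j^2 + 6*j + 16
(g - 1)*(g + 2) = g^2 + g - 2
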